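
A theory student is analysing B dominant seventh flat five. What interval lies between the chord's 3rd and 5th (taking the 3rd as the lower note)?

B dominant seventh flat five is spelled B, D♯, F, A.
The 3rd is D♯ and the 5th is F.
From D♯ to F: 2 semitones over a third = diminished.

d3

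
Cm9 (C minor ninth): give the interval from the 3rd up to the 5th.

major third

Cmin9: C–E♭–G–B♭–D.
That puts E♭ below G.
E♭ up to G spans 3 letter names and 4 semitones — a major third.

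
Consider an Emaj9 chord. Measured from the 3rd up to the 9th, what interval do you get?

Spelling the chord: E–G♯–B–D♯–F♯.
The 3rd is G♯ and the 9th is F♯.
From G♯ to F♯: 10 semitones over a seventh = minor.

minor seventh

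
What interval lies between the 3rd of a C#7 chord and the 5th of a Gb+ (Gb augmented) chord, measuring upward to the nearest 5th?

d7

The 3rd of C#7 is E#; the 5th of Gb+ (Gb augmented) is D.
E# up to D is 9 semitones, a whole step narrower than a major seventh, so the interval is diminished.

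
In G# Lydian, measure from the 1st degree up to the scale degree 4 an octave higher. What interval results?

augmented 11th

The scale runs G# A# B# C## D# E# F##.
1st degree = G#; 4th scale degree (up an octave) = C##.
11 letter names make it an eleventh; at 18 semitones (a half step wider than perfect) the quality is augmented.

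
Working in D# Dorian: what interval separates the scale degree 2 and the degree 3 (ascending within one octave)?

D# dorian: D# E# F# G# A# B# C#.
Scale degree 2 = E#; 3rd degree = F#.
E# up to F# is 1 semitone, a half step narrower than a major second, so the interval is minor.

minor 2nd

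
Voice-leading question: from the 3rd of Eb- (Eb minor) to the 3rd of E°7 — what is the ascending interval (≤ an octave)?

augmented unison

The 3rd of Eb- (Eb minor) is Gb; the 3rd of E°7 is G.
From Gb to G: 1 semitone over a unison = augmented.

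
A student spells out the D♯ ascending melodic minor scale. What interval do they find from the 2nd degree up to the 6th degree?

perfect fifth

D♯ melodic minor: D♯ E♯ F♯ G♯ A♯ B♯ C𝄪.
So we need the interval from E♯ up to B♯.
E♯ up to B♯ spans 5 letter names and 7 semitones — a perfect fifth.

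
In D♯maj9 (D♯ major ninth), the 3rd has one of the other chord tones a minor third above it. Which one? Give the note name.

The chord tones of D♯maj9 (D♯ major ninth) are D♯ F𝄪 A♯ C𝄪 E♯.
The 3rd is F𝄪. A minor third above F𝄪 is A♯.
A♯ is the chord's 5th.

A#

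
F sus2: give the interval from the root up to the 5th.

perfect 5th

Spelling the chord: F, G, C.
So we need the interval from F up to C.
F up to C spans 5 letter names and 7 semitones — a perfect fifth.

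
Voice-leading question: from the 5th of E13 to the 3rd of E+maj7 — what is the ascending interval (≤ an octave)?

major 6th

E13 has B as its 5th, and E+maj7 has G# as its 3rd.
From B to G# is 9 semitones, exactly the major sixth.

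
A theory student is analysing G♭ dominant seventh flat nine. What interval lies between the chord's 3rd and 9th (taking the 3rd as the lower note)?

diminished 7th

The chord tones of G♭7b9 are G♭ B♭ D♭ F♭ A𝄫.
The 3rd is B♭ and the 9th is A𝄫.
B♭ up to A𝄫 is 9 semitones, a whole step narrower than a major seventh, so the interval is diminished.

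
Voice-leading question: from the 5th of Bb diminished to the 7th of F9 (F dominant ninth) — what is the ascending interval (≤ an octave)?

Bb diminished has Fb as its 5th, and F9 (F dominant ninth) has Eb as its 7th.
Counting 7 letters and 11 half steps from Fb gives a major seventh.

major seventh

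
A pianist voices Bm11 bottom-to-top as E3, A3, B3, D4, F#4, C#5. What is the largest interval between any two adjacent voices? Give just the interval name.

Adjacent intervals: E3→A3 = perfect fourth; A3→B3 = major second; B3→D4 = minor third; D4→F#4 = major third; F#4→C#5 = perfect fifth.
The largest is F#4 to C#5, a perfect fifth (7 semitones).

P5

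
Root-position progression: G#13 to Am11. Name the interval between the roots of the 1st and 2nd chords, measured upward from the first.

The roots are G# and A.
G# up to A is 1 semitone, a half step narrower than a major second, so the interval is minor.

minor 2nd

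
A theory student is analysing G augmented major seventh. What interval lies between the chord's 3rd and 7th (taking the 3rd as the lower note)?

P5

The chord tones of G+maj7 (G augmented major seventh) are G-B-D♯-F♯.
So we need the interval from B up to F♯.
B up to F♯ spans 5 letter names and 7 semitones — a perfect fifth.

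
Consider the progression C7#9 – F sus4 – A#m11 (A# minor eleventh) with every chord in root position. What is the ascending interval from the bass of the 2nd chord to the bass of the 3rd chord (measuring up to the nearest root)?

augmented third

The roots are F and A#.
3 letter names make it a third; at 5 semitones (a half step wider than major) the quality is augmented.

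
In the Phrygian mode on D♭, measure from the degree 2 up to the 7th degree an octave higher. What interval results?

The scale runs D♭ E𝄫 F♭ G♭ A♭ B𝄫 C♭.
So we need the interval from E𝄫 up to C♭.
Counting 13 letters and 21 half steps from E𝄫 gives a major thirteenth.

M13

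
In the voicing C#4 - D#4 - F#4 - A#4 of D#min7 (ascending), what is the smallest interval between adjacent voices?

Adjacent intervals: C#4→D#4 = major second; D#4→F#4 = minor third; F#4→A#4 = major third.
The smallest is C#4 to D#4, a major second (2 semitones).

major second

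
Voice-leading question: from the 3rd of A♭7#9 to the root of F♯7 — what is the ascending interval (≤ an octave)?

augmented fourth

The 3rd of A♭7#9 is C; the root of F♯7 is F♯.
4 letter names make it a fourth; at 6 semitones (a half step wider than perfect) the quality is augmented.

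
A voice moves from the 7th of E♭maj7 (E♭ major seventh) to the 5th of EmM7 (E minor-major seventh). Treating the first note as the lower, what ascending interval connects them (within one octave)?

M6

The 7th of E♭maj7 (E♭ major seventh) is D; the 5th of EmM7 (E minor-major seventh) is B.
Counting 6 letters and 9 half steps from D gives a major sixth.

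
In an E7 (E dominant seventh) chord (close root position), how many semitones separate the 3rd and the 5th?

3

The chord tones of E7 are E, G♯, B, D.
G♯ to B is a minor third: 3 semitones.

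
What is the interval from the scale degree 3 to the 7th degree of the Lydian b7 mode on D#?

diminished fifth

Spelling the Lydian b7 mode on D#: D# E# F## G## A# B# C#.
So we need the interval from F## up to C#.
F## up to C# is 6 semitones, a half step narrower than a perfect fifth, so the interval is diminished.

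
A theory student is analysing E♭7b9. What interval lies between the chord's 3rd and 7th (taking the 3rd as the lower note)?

The chord tones of E♭7b9 are E♭ G B♭ D♭ F♭.
The 3rd is G and the 7th is D♭.
5 letter names make it a fifth; at 6 semitones (a half step narrower than perfect) the quality is diminished.

diminished fifth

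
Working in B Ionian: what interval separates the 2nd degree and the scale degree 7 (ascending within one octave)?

The scale runs B C# D# E F# G# A#.
The 2nd degree is C# and the degree 7 is A#.
From C# to A# is 9 semitones, exactly the major sixth.

major 6th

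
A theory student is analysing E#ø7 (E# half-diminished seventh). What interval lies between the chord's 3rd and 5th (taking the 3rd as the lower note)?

The chord tones of E# half-diminished seventh are E#-G#-B-D#.
That puts G# below B.
3 letter names make it a third; at 3 semitones (a half step narrower than major) the quality is minor.

m3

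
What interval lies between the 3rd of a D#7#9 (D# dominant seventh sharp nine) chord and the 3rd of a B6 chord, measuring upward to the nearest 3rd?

The 3rd of D#7#9 (D# dominant seventh sharp nine) is F##; the 3rd of B6 is D#.
From F## to D#: 8 semitones over a sixth = minor.

minor sixth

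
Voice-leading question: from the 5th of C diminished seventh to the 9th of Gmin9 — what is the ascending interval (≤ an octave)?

C diminished seventh has G♭ as its 5th, and Gmin9 has A as its 9th.
2 letter names make it a second; at 3 semitones (a half step wider than major) the quality is augmented.

A2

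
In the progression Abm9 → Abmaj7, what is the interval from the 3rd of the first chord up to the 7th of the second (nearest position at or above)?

augmented fifth

The 3rd of Abm9 is Cb; the 7th of Abmaj7 is G.
From Cb to G: 8 semitones over a fifth = augmented.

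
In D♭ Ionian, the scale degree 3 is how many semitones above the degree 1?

The scale is D♭ E♭ F G♭ A♭ B♭ C.
D♭ up to F is a major third — 4 semitones.

4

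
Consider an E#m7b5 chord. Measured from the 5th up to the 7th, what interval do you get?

The chord tones of E#m7b5 are E#-G#-B-D#.
That puts B below D#.
Counting 3 letters and 4 half steps from B gives a major third.

major third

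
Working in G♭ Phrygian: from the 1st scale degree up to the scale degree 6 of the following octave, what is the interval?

Spelling G♭ Phrygian: G♭ A𝄫 B𝄫 C♭ D♭ E𝄫 F♭.
1st scale degree = G♭; degree 6 (up an octave) = E𝄫.
From G♭ to E𝄫: 20 semitones over a thirteenth = minor.

m13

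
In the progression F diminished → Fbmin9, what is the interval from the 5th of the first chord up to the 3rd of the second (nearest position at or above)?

minor sixth

F diminished has Cb as its 5th, and Fbmin9 has Abb as its 3rd.
From Cb to Abb: 8 semitones over a sixth = minor.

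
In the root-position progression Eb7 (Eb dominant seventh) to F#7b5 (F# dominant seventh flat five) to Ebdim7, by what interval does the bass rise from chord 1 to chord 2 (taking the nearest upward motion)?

The roots are Eb and F#.
2 letter names make it a second; at 3 semitones (a half step wider than major) the quality is augmented.

augmented second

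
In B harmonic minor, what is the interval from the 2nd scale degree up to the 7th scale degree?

major 6th

The scale runs B C# D E F# G A#.
The 2nd scale degree is C# and the degree 7 is A#.
Counting 6 letters and 9 half steps from C# gives a major sixth.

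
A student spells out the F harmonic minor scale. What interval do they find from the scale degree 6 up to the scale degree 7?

A2

F harmonic minor: F G Ab Bb C Db E.
Scale degree 6 = Db; degree 7 = E.
2 letter names make it a second; at 3 semitones (a half step wider than major) the quality is augmented.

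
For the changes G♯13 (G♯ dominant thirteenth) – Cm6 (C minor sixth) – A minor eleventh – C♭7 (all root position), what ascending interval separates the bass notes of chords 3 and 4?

diminished 3rd

The roots are A and C♭.
3 letter names make it a third; at 2 semitones (a whole step narrower than major) the quality is diminished.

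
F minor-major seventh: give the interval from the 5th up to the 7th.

Spelling the chord: F, Ab, C, E.
That puts C below E.
From C to E is 4 semitones, exactly the major third.

major third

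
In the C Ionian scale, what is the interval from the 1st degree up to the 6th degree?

major sixth

Spelling the C Ionian scale: C D E F G A B.
That puts C below A.
C up to A spans 6 letter names and 9 semitones — a major sixth.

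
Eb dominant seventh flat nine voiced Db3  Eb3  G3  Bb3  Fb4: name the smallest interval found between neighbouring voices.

Adjacent intervals: Db3→Eb3 = major second; Eb3→G3 = major third; G3→Bb3 = minor third; Bb3→Fb4 = diminished fifth.
The smallest is Db3 to Eb3, a major second (2 semitones).

major 2nd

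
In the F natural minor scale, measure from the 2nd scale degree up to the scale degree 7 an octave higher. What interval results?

minor thirteenth

F natural minor: F G Ab Bb C Db Eb.
2nd scale degree = G; degree 7 (up an octave) = Eb.
From G to Eb: 20 semitones over a thirteenth = minor.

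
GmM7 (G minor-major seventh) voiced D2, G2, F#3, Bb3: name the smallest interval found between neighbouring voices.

diminished 4th

Adjacent intervals: D2→G2 = perfect fourth; G2→F#3 = major seventh; F#3→Bb3 = diminished fourth.
The smallest is F#3 to Bb3, a diminished fourth (4 semitones).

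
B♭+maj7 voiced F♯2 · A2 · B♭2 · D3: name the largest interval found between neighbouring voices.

major third

Adjacent intervals: F♯2→A2 = minor third; A2→B♭2 = minor second; B♭2→D3 = major third.
The largest is B♭2 to D3, a major third (4 semitones).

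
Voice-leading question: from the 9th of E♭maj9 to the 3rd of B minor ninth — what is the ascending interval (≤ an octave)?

major sixth

The 9th of E♭maj9 is F; the 3rd of B minor ninth is D.
F up to D spans 6 letter names and 9 semitones — a major sixth.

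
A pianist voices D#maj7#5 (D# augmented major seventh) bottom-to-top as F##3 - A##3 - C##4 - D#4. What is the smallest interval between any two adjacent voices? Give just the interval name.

Adjacent intervals: F##3→A##3 = major third; A##3→C##4 = minor third; C##4→D#4 = minor second.
The smallest is C##4 to D#4, a minor second (1 semitone).

minor second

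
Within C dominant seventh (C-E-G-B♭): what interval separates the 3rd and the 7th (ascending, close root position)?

So we need the interval from E up to B♭.
From E to B♭: 6 semitones over a fifth = diminished.
This 3–7 tritone is the characteristic tension at the heart of the dominant sound.

d5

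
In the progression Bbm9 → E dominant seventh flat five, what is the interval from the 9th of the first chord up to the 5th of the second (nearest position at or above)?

m7

Bbm9 has C as its 9th, and E dominant seventh flat five has Bb as its 5th.
From C to Bb: 10 semitones over a seventh = minor.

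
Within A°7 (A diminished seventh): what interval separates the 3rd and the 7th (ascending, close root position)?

d5

The chord tones of Adim7 are A-C-Eb-Gb.
That puts C below Gb.
5 letter names make it a fifth; at 6 semitones (a half step narrower than perfect) the quality is diminished.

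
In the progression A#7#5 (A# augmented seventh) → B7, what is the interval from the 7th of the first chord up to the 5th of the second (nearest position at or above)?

minor seventh

The 7th of A#7#5 (A# augmented seventh) is G#; the 5th of B7 is F#.
7 letter names make it a seventh; at 10 semitones (a half step narrower than major) the quality is minor.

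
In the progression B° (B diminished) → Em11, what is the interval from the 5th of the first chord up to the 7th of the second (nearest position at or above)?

B° (B diminished) has F as its 5th, and Em11 has D as its 7th.
From F to D is 9 semitones, exactly the major sixth.

major sixth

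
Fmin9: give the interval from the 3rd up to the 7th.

Fm9: F-Ab-C-Eb-G.
So we need the interval from Ab up to Eb.
Ab up to Eb spans 5 letter names and 7 semitones — a perfect fifth.

perfect 5th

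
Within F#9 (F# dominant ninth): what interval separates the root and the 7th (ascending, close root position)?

m7

The chord tones of F#9 are F# A# C# E G#.
That puts F# below E.
7 letter names make it a seventh; at 10 semitones (a half step narrower than major) the quality is minor.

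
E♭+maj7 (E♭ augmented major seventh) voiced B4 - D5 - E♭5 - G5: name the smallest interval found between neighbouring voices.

Adjacent intervals: B4→D5 = minor third; D5→E♭5 = minor second; E♭5→G5 = major third.
The smallest is D5 to E♭5, a minor second (1 semitone).

minor second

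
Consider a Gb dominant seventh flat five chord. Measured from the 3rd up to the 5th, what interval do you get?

Gb7b5 (Gb dominant seventh flat five) is spelled Gb Bb Dbb Fb.
That puts Bb below Dbb.
Bb up to Dbb is 2 semitones, a whole step narrower than a major third, so the interval is diminished.

diminished 3rd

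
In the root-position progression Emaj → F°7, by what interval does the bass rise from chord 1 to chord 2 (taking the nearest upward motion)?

minor second

The roots are E and F.
2 letter names make it a second; at 1 semitone (a half step narrower than major) the quality is minor.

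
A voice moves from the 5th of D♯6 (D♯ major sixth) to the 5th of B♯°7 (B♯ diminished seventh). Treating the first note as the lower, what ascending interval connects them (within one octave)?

minor sixth

D♯6 (D♯ major sixth) has A♯ as its 5th, and B♯°7 (B♯ diminished seventh) has F♯ as its 5th.
From A♯ to F♯: 8 semitones over a sixth = minor.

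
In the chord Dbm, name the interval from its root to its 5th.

The chord tones of Db- are Db-Fb-Ab.
The root is Db and the 5th is Ab.
From Db to Ab is 7 semitones, exactly the perfect fifth.

perfect fifth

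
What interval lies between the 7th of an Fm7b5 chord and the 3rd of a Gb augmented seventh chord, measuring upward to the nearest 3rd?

P5

The 7th of Fm7b5 is Eb; the 3rd of Gb augmented seventh is Bb.
From Eb to Bb is 7 semitones, exactly the perfect fifth.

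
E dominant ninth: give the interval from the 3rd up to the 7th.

E dominant ninth is spelled E–G♯–B–D–F♯.
The 3rd is G♯ and the 7th is D.
G♯ up to D is 6 semitones, a half step narrower than a perfect fifth, so the interval is diminished.

diminished fifth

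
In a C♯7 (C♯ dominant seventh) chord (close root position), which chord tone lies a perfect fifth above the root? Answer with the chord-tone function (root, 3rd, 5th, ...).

C♯7 is spelled C♯–E♯–G♯–B.
The root is C♯. A perfect fifth above C♯ is G♯.
G♯ is the chord's 5th.

5th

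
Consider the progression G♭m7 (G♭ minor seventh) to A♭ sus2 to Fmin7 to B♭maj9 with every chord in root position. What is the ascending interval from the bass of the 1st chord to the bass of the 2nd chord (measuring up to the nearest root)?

The roots are G♭ and A♭.
G♭ up to A♭ spans 2 letter names and 2 semitones — a major second.

major 2nd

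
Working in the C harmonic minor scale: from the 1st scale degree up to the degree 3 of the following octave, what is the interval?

minor tenth

C harmonic minor: C D Eb F G Ab B.
So we need the interval from C up to Eb.
From C to Eb: 15 semitones over a tenth = minor.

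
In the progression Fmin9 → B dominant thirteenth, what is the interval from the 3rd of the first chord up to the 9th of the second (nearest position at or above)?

The 3rd of Fmin9 is A♭; the 9th of B dominant thirteenth is C♯.
From A♭ to C♯: 5 semitones over a third = augmented.

A3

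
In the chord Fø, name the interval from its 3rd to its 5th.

minor 3rd

Fø: F Ab Cb Eb.
That puts Ab below Cb.
Ab up to Cb is 3 semitones, a half step narrower than a major third, so the interval is minor.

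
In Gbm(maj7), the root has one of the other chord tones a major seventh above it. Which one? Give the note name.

F

GbmM7: Gb-Bbb-Db-F.
The root is Gb. A major seventh above Gb is F.
F is the chord's 7th.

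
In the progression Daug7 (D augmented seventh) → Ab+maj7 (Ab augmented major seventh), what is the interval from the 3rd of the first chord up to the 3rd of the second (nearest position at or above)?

Daug7 (D augmented seventh) has F# as its 3rd, and Ab+maj7 (Ab augmented major seventh) has C as its 3rd.
5 letter names make it a fifth; at 6 semitones (a half step narrower than perfect) the quality is diminished.

d5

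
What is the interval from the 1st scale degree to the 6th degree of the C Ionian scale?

The scale runs C D E F G A B.
That puts C below A.
From C to A is 9 semitones, exactly the major sixth.

M6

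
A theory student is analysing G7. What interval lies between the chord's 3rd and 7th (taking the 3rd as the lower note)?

The chord tones of G7 (G dominant seventh) are G B D F.
3rd = B; 7th = F.
From B to F: 6 semitones over a fifth = diminished.

diminished fifth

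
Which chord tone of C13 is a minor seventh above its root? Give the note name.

C13 is spelled C E G B♭ D A.
The root is C. A minor seventh above C is B♭.
B♭ is the chord's 7th.

Bb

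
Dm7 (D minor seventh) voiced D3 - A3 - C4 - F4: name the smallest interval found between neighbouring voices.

Adjacent intervals: D3→A3 = perfect fifth; A3→C4 = minor third; C4→F4 = perfect fourth.
The smallest is A3 to C4, a minor third (3 semitones).

minor third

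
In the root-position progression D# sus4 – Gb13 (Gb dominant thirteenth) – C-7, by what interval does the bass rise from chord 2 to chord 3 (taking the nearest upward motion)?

The roots are Gb and C.
4 letter names make it a fourth; at 6 semitones (a half step wider than perfect) the quality is augmented.

augmented fourth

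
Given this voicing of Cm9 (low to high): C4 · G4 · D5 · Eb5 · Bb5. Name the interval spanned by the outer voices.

minor fourteenth

The outer voices are C4 and Bb5.
14 letter names make it a fourteenth; at 22 semitones (a half step narrower than major) the quality is minor.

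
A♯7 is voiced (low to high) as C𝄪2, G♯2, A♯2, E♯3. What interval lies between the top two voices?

Those voices are A♯2 and E♯3.
From A♯ to E♯ is 7 semitones, exactly the perfect fifth.

perfect 5th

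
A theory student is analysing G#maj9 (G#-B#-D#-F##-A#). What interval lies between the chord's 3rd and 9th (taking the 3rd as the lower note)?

m7

The 3rd is B# and the 9th is A#.
7 letter names make it a seventh; at 10 semitones (a half step narrower than major) the quality is minor.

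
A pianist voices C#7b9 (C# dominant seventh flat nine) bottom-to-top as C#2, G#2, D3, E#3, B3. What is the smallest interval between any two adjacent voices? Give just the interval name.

augmented second

Adjacent intervals: C#2→G#2 = perfect fifth; G#2→D3 = diminished fifth; D3→E#3 = augmented second; E#3→B3 = diminished fifth.
The smallest is D3 to E#3, an augmented second (3 semitones).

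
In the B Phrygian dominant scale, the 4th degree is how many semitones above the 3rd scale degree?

1

The scale is B C D# E F# G A.
D# up to E is a minor second — 1 semitone.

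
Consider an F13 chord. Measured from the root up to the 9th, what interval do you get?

Spelling the chord: F A C Eb G D.
Root = F; 9th = G.
Counting 9 letters and 14 half steps from F gives a major ninth.

M9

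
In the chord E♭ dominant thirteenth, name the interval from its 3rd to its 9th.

minor seventh

Spelling the chord: E♭ G B♭ D♭ F C.
That puts G below F.
G up to F is 10 semitones, a half step narrower than a major seventh, so the interval is minor.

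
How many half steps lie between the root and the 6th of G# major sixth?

G#6: G#–B#–D#–E#.
G# to E# is a major sixth: 9 semitones.

9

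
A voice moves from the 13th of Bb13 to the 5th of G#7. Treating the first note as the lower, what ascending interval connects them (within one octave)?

Bb13 has G as its 13th, and G#7 has D# as its 5th.
G up to D# is 8 semitones, a half step wider than a perfect fifth, so the interval is augmented.

A5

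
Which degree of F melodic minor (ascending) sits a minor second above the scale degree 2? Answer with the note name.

Ab

The scale is F G Ab Bb C D E.
The scale degree 2 is G; a minor second above that is Ab — scale degree 3.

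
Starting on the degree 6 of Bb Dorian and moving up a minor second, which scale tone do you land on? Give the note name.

The scale is Bb C Db Eb F G Ab.
The degree 6 is G; a minor second above that is Ab — scale degree 7.

Ab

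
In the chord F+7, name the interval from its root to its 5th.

Faug7 (F augmented seventh) is spelled F, A, C♯, E♭.
That puts F below C♯.
5 letter names make it a fifth; at 8 semitones (a half step wider than perfect) the quality is augmented.

augmented 5th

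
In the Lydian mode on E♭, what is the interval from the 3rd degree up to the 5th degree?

minor third

E♭ lydian: E♭ F G A B♭ C D.
3rd degree = G; 5th scale degree = B♭.
G up to B♭ is 3 semitones, a half step narrower than a major third, so the interval is minor.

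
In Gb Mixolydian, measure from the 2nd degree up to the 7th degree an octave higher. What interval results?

The scale runs Gb Ab Bb Cb Db Eb Fb.
So we need the interval from Ab up to Fb.
From Ab to Fb: 20 semitones over a thirteenth = minor.

minor thirteenth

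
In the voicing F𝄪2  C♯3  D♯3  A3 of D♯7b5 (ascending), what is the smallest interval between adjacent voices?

Adjacent intervals: F𝄪2→C♯3 = diminished fifth; C♯3→D♯3 = major second; D♯3→A3 = diminished fifth.
The smallest is C♯3 to D♯3, a major second (2 semitones).

major second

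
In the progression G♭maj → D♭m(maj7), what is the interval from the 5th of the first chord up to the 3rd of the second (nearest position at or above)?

minor third

G♭maj has D♭ as its 5th, and D♭m(maj7) has F♭ as its 3rd.
From D♭ to F♭: 3 semitones over a third = minor.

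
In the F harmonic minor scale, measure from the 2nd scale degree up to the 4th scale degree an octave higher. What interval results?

F harmonic minor: F G Ab Bb C Db E.
So we need the interval from G up to Bb.
G up to Bb is 15 semitones, a half step narrower than a major tenth, so the interval is minor.

minor tenth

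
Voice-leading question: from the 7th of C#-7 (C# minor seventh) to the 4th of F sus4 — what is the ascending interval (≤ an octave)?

C#-7 (C# minor seventh) has B as its 7th, and F sus4 has Bb as its 4th.
From B to Bb: 11 semitones over an octave = diminished.

diminished octave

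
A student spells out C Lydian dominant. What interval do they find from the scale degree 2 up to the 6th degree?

The scale runs C D E F# G A Bb.
That puts D below A.
From D to A is 7 semitones, exactly the perfect fifth.

perfect fifth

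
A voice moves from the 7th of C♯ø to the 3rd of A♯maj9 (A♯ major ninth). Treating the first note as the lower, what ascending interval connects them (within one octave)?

C♯ø has B as its 7th, and A♯maj9 (A♯ major ninth) has C𝄪 as its 3rd.
B up to C𝄪 is 3 semitones, a half step wider than a major second, so the interval is augmented.

augmented 2nd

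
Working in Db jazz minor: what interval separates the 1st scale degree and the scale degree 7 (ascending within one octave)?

The scale runs Db Eb Fb Gb Ab Bb C.
The 1st scale degree is Db and the scale degree 7 is C.
Db up to C spans 7 letter names and 11 semitones — a major seventh.

M7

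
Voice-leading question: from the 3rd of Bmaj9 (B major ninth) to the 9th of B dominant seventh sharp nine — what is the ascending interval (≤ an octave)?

Bmaj9 (B major ninth) has D# as its 3rd, and B dominant seventh sharp nine has C## as its 9th.
Counting 7 letters and 11 half steps from D# gives a major seventh.

major seventh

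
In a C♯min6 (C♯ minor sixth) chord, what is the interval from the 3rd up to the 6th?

Spelling the chord: C♯-E-G♯-A♯.
So we need the interval from E up to A♯.
E up to A♯ is 6 semitones, a half step wider than a perfect fourth, so the interval is augmented.

augmented 4th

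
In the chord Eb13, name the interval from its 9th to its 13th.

Eb dominant thirteenth is spelled Eb, G, Bb, Db, F, C.
The 9th is F and the 13th is C.
F up to C spans 5 letter names and 7 semitones — a perfect fifth.

perfect fifth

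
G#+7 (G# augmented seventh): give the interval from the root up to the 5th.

A5

Spelling the chord: G#–B#–D##–F#.
Root = G#; 5th = D##.
G# up to D## is 8 semitones, a half step wider than a perfect fifth, so the interval is augmented.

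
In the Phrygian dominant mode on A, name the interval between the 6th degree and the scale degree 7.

major 2nd

A phrygian dominant: A Bb C# D E F G.
So we need the interval from F up to G.
From F to G is 2 semitones, exactly the major second.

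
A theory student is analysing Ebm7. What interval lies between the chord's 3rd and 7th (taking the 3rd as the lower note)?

Ebmin7 (Eb minor seventh) is spelled Eb Gb Bb Db.
That puts Gb below Db.
Gb up to Db spans 5 letter names and 7 semitones — a perfect fifth.

perfect fifth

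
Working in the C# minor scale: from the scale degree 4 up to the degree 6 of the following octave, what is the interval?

minor 10th

The scale runs C# D# E F# G# A B.
The scale degree 4 is F# and the degree 6 (up an octave) is A.
From F# to A: 15 semitones over a tenth = minor.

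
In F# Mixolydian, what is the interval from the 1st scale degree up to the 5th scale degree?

F# mixolydian: F# G# A# B C# D# E.
So we need the interval from F# up to C#.
Counting 5 letters and 7 half steps from F# gives a perfect fifth.

perfect fifth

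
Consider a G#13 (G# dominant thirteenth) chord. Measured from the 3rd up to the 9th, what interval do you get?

Spelling the chord: G#–B#–D#–F#–A#–E#.
That puts B# below A#.
From B# to A#: 10 semitones over a seventh = minor.

minor seventh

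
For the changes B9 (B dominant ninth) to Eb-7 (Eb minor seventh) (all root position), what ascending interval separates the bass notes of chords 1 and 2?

d4

The roots are B and Eb.
From B to Eb: 4 semitones over a fourth = diminished.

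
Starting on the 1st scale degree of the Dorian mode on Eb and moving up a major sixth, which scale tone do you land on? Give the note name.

C

The scale is Eb F Gb Ab Bb C Db.
The 1st scale degree is Eb; a major sixth above that is C — scale degree 6.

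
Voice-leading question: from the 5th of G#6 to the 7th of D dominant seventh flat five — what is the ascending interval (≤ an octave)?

diminished seventh

The 5th of G#6 is D#; the 7th of D dominant seventh flat five is C.
From D# to C: 9 semitones over a seventh = diminished.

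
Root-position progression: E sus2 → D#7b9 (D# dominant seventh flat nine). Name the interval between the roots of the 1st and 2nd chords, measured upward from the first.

M7

The roots are E and D#.
Counting 7 letters and 11 half steps from E gives a major seventh.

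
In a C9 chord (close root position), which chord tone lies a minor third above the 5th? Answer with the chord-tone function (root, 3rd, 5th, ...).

C dominant ninth is spelled C–E–G–B♭–D.
The 5th is G. A minor third above G is B♭.
B♭ is the chord's 7th.

7th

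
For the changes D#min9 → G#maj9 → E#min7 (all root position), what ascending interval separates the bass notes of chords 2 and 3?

M6

The roots are G# and E#.
Counting 6 letters and 9 half steps from G# gives a major sixth.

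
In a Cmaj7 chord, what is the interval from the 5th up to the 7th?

M3

Spelling the chord: C–E–G–B.
The 5th is G and the 7th is B.
Counting 3 letters and 4 half steps from G gives a major third.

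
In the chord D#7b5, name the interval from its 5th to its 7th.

The chord tones of D#7b5 are D#-F##-A-C#.
5th = A; 7th = C#.
From A to C# is 4 semitones, exactly the major third.

major third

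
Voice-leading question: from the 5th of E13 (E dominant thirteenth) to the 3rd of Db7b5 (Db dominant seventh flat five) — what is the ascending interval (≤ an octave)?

diminished fifth

The 5th of E13 (E dominant thirteenth) is B; the 3rd of Db7b5 (Db dominant seventh flat five) is F.
5 letter names make it a fifth; at 6 semitones (a half step narrower than perfect) the quality is diminished.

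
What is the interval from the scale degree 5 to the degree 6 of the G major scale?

G major: G A B C D E F♯.
The scale degree 5 is D and the scale degree 6 is E.
D up to E spans 2 letter names and 2 semitones — a major second.

major second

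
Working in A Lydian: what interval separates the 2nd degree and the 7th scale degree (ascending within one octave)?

A lydian: A B C♯ D♯ E F♯ G♯.
So we need the interval from B up to G♯.
Counting 6 letters and 9 half steps from B gives a major sixth.

major 6th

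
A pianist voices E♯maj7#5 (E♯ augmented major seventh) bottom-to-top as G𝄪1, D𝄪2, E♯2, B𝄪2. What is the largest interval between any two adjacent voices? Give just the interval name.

augmented 5th

Adjacent intervals: G𝄪1→D𝄪2 = perfect fifth; D𝄪2→E♯2 = minor second; E♯2→B𝄪2 = augmented fifth.
The largest is E♯2 to B𝄪2, an augmented fifth (8 semitones).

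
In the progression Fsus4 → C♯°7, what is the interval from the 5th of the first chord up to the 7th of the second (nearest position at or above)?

minor seventh

Fsus4 has C as its 5th, and C♯°7 has B♭ as its 7th.
7 letter names make it a seventh; at 10 semitones (a half step narrower than major) the quality is minor.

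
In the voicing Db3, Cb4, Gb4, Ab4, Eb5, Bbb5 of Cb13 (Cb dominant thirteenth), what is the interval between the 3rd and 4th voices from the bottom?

Those voices are Gb4 and Ab4.
Gb up to Ab spans 2 letter names and 2 semitones — a major second.

major 2nd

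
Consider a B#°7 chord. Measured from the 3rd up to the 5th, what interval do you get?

Spelling the chord: B# D# F# A.
3rd = D#; 5th = F#.
3 letter names make it a third; at 3 semitones (a half step narrower than major) the quality is minor.

minor third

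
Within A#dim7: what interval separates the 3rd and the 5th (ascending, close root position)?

minor third

The chord tones of A#dim7 are A#-C#-E-G.
So we need the interval from C# up to E.
From C# to E: 3 semitones over a third = minor.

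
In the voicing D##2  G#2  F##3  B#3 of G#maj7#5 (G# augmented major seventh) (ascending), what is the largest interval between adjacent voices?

major seventh

Adjacent intervals: D##2→G#2 = diminished fourth; G#2→F##3 = major seventh; F##3→B#3 = perfect fourth.
The largest is G#2 to F##3, a major seventh (11 semitones).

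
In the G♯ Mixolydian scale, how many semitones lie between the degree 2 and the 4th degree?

3

The scale is G♯ A♯ B♯ C♯ D♯ E♯ F♯.
A♯ up to C♯ is a minor third — 3 semitones.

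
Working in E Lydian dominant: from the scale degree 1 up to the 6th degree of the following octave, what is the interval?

The scale runs E F♯ G♯ A♯ B C♯ D.
Scale degree 1 = E; 6th degree (up an octave) = C♯.
E up to C♯ spans 13 letter names and 21 semitones — a major thirteenth.

M13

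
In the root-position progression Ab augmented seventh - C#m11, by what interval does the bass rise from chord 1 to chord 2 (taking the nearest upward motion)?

The roots are Ab and C#.
From Ab to C#: 5 semitones over a third = augmented.

A3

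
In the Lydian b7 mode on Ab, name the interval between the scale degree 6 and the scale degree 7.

minor 2nd

Ab lydian dominant: Ab Bb C D Eb F Gb.
Scale degree 6 = F; scale degree 7 = Gb.
2 letter names make it a second; at 1 semitone (a half step narrower than major) the quality is minor.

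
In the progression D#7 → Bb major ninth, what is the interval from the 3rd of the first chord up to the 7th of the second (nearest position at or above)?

diminished 3rd

D#7 has F## as its 3rd, and Bb major ninth has A as its 7th.
F## up to A is 2 semitones, a whole step narrower than a major third, so the interval is diminished.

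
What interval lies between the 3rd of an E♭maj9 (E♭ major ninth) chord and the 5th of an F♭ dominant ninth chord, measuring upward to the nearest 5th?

The 3rd of E♭maj9 (E♭ major ninth) is G; the 5th of F♭ dominant ninth is C♭.
4 letter names make it a fourth; at 4 semitones (a half step narrower than perfect) the quality is diminished.

diminished 4th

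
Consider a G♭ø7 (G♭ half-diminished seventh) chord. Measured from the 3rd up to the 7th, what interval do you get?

perfect fifth

G♭m7b5 (G♭ half-diminished seventh): G♭–B𝄫–D𝄫–F♭.
That puts B𝄫 below F♭.
Counting 5 letters and 7 half steps from B𝄫 gives a perfect fifth.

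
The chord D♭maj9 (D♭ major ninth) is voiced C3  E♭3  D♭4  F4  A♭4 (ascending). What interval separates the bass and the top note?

minor thirteenth

The outer voices are C3 and A♭4.
From C to A♭: 20 semitones over a thirteenth = minor.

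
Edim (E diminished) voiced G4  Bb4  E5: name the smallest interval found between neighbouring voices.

Adjacent intervals: G4→Bb4 = minor third; Bb4→E5 = augmented fourth.
The smallest is G4 to Bb4, a minor third (3 semitones).

minor third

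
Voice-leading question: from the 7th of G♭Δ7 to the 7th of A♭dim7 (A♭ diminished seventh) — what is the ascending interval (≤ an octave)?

diminished second

G♭Δ7 has F as its 7th, and A♭dim7 (A♭ diminished seventh) has G𝄫 as its 7th.
2 letter names make it a second; at 0 semitones (a whole step narrower than major) the quality is diminished.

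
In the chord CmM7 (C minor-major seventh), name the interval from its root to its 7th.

Spelling the chord: C, Eb, G, B.
The root is C and the 7th is B.
C up to B spans 7 letter names and 11 semitones — a major seventh.

major seventh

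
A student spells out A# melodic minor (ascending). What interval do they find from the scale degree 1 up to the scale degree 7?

The scale runs A# B# C# D# E# F## G##.
That puts A# below G##.
Counting 7 letters and 11 half steps from A# gives a major seventh.

M7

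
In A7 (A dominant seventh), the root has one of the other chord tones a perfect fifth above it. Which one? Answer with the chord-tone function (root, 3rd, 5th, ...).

The chord tones of A7 (A dominant seventh) are A C# E G.
The root is A. A perfect fifth above A is E.
E is the chord's 5th.

5th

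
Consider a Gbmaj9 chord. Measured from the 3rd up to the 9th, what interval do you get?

minor 7th

Spelling the chord: Gb Bb Db F Ab.
3rd = Bb; 9th = Ab.
7 letter names make it a seventh; at 10 semitones (a half step narrower than major) the quality is minor.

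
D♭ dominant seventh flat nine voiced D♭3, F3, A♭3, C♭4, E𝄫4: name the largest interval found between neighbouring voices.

Adjacent intervals: D♭3→F3 = major third; F3→A♭3 = minor third; A♭3→C♭4 = minor third; C♭4→E𝄫4 = minor third.
The largest is D♭3 to F3, a major third (4 semitones).

major third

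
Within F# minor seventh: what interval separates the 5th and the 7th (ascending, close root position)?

minor third

F#-7 (F# minor seventh) is spelled F#-A-C#-E.
That puts C# below E.
C# up to E is 3 semitones, a half step narrower than a major third, so the interval is minor.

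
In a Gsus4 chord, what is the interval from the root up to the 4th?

The chord tones of Gsus4 are G, C, D.
The root is G and the 4th is C.
From G to C is 5 semitones, exactly the perfect fourth.

P4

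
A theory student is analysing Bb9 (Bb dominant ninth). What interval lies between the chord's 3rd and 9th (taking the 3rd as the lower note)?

The chord tones of Bb9 are Bb, D, F, Ab, C.
3rd = D; 9th = C.
From D to C: 10 semitones over a seventh = minor.

m7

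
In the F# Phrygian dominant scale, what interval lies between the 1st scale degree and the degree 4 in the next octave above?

P11

The scale runs F# G A# B C# D E.
So we need the interval from F# up to B.
From F# to B is 17 semitones, exactly the perfect eleventh.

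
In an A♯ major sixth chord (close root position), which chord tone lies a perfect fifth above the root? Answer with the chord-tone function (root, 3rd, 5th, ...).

5th

A♯6 (A♯ major sixth): A♯ C𝄪 E♯ F𝄪.
The root is A♯. A perfect fifth above A♯ is E♯.
E♯ is the chord's 5th.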